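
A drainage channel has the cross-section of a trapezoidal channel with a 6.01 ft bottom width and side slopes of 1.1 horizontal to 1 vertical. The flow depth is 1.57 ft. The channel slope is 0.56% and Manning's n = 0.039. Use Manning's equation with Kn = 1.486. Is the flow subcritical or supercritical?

With bottom width b = 6.01 ft and side slope z = 1.1: A = (b + zy)y = (6.01 + 1.1×1.57)×1.57 = 12.15 ft²; P = b + 2y√(1+z²) = 6.01 + 2×1.57×1.487 = 10.68 ft.
Hydraulic radius R = A/P = 12.15/10.68 = 1.138 ft.
V = (1.486/n) R^(2/3) √S = (1.486/0.039) × 1.138^(2/3) × √0.0056 = 3.107 ft/s. Hydraulic depth D_h = A/T = 12.15/9.464 = 1.284 ft.
Froude number Fr = V/√(g·D_h) = 3.107/√(32.2×1.284) = 0.483, which is less than 1, so the flow is subcritical.

subcritical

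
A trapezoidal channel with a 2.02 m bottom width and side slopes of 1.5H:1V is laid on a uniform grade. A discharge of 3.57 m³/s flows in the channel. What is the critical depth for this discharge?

y_c = 0.586 m

At critical depth, Q² T / (g A³) = 1, i.e. A³/T = Q²/g = 3.57²/9.81 = 1.299.
Try y = 0.482 m: A³/T = 0.6668 — short.
Try y = 0.586 m: A³/T = 1.298 — close enough.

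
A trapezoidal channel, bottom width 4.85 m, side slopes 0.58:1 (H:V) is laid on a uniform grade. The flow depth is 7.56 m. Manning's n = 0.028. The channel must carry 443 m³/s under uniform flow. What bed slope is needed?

With bottom width b = 4.85 m and side slope z = 0.58: A = (b + zy)y = (4.85 + 0.58×7.56)×7.56 = 69.82 m²; P = b + 2y√(1+z²) = 4.85 + 2×7.56×1.156 = 22.33 m.
Hydraulic radius R = A/P = 69.82/22.33 = 3.127 m.
From Manning's equation, S = [nQ / (1 A R^(2/3))]² = [0.028 × 443 / (1 × 69.82 × 3.127^(2/3))]² = 0.0069.

S = 0.0069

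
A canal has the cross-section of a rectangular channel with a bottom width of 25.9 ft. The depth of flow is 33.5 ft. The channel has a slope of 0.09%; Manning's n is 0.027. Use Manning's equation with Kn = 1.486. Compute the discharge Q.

Q = 6350 ft³/s

Flow area A = b·y = 25.9 × 33.5 = 867.6 ft². Wetted perimeter P = b + 2y = 25.9 + 2×33.5 = 92.9 ft.
Hydraulic radius R = A/P = 867.6/92.9 = 9.34 ft.
Manning's equation: Q = (1.486/n) A R^(2/3) S^(1/2) = (1.486/0.027) × 867.6 × 9.34^(2/3) × 0.0009^(1/2) = 6350 ft³/s.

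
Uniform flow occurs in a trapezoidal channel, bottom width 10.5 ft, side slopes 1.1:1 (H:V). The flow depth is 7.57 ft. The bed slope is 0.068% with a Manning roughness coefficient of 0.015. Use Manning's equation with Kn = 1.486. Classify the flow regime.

subcritical

With bottom width b = 10.5 ft and side slope z = 1.1: A = (b + zy)y = (10.5 + 1.1×7.57)×7.57 = 142.5 ft²; P = b + 2y√(1+z²) = 10.5 + 2×7.57×1.487 = 33.01 ft.
Hydraulic radius R = A/P = 142.5/33.01 = 4.318 ft.
V = (1.486/n) R^(2/3) √S = (1.486/0.015) × 4.318^(2/3) × √0.00068 = 6.85 ft/s. Hydraulic depth D_h = A/T = 142.5/27.15 = 5.249 ft.
Froude number Fr = V/√(g·D_h) = 6.85/√(32.2×5.249) = 0.527, which is less than 1, so the flow is subcritical.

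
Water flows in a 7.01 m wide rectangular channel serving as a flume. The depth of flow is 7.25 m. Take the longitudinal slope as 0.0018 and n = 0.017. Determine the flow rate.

Q = 225 m³/s

Flow area A = b·y = 7.01 × 7.25 = 50.82 m². Wetted perimeter P = b + 2y = 7.01 + 2×7.25 = 21.51 m.
Hydraulic radius R = A/P = 50.82/21.51 = 2.363 m.
Manning's equation: Q = (1/n) A R^(2/3) S^(1/2) = (1/0.017) × 50.82 × 2.363^(2/3) × 0.0018^(1/2) = 225 m³/s.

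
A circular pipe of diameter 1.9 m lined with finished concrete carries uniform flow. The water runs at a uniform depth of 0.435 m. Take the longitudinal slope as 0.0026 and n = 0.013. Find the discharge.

Q = 0.778 m³/s

For a circular section of diameter D = 1.9 m at depth y = 0.435 m, the central angle is θ = 2 arccos(1 − 2y/D) = 1.996 rad. Then A = (D²/8)(θ − sin θ) = 0.4894 m² and P = Dθ/2 = 1.896 m.
Hydraulic radius R = A/P = 0.4894/1.896 = 0.2582 m.
Manning's equation: Q = (1/n) A R^(2/3) S^(1/2) = (1/0.013) × 0.4894 × 0.2582^(2/3) × 0.0026^(1/2) = 0.778 m³/s.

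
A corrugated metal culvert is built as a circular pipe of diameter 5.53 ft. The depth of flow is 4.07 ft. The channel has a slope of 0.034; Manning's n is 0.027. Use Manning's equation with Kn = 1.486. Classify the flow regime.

supercritical

For a circular section of diameter D = 5.53 ft at depth y = 4.07 ft, the central angle is θ = 2 arccos(1 − 2y/D) = 4.125 rad. Then A = (D²/8)(θ − sin θ) = 18.95 ft² and P = Dθ/2 = 11.4 ft.
Hydraulic radius R = A/P = 18.95/11.4 = 1.661 ft.
V = (1.486/n) R^(2/3) √S = (1.486/0.027) × 1.661^(2/3) × √0.034 = 14.24 ft/s. Hydraulic depth D_h = A/T = 18.95/4.875 = 3.887 ft.
Froude number Fr = V/√(g·D_h) = 14.24/√(32.2×3.887) = 1.27, which is greater than 1, so the flow is supercritical.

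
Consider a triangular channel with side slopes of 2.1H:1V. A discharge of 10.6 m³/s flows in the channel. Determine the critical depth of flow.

At critical depth, Q² T / (g A³) = 1, i.e. A³/T = Q²/g = 10.6²/9.81 = 11.45.
At y = 1.53 m: A³/T = 18.49 — high.
At y = 1.21 m: A³/T = 5.719 — low.
At y = 1.39 m: A³/T = 11.44 — matches.

y_c = 1.39 m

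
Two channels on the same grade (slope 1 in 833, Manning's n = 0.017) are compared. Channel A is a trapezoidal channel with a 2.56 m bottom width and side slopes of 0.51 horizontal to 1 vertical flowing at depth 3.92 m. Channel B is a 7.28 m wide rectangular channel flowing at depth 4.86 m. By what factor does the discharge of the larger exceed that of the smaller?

Channel A: With bottom width b = 2.56 m and side slope z = 0.51: A = (b + zy)y = (2.56 + 0.51×3.92)×3.92 = 17.87 m²; P = b + 2y√(1+z²) = 2.56 + 2×3.92×1.123 = 11.36 m. Hydraulic radius R = A/P = 17.87/11.36 = 1.573 m. Q_A = (1/0.017)·17.87·1.573^(2/3)·√0.0012 = 49.27 m³/s.
Channel B: Flow area A = b·y = 7.28 × 4.86 = 35.38 m². Wetted perimeter P = b + 2y = 7.28 + 2×4.86 = 17 m. Hydraulic radius R = A/P = 35.38/17 = 2.081 m. Q_B = (1/0.017)·35.38·2.081^(2/3)·√0.0012 = 117.5 m³/s.
The larger discharge is 117.5 m³/s and the smaller is 49.27 m³/s; the ratio is 2.39.

2.39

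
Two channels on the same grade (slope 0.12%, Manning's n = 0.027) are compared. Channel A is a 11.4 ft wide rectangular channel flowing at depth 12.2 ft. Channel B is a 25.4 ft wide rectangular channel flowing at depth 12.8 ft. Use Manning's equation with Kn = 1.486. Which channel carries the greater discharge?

channel B

Channel A: Flow area A = b·y = 11.4 × 12.2 = 139.1 ft². Wetted perimeter P = b + 2y = 11.4 + 2×12.2 = 35.8 ft. Hydraulic radius R = A/P = 139.1/35.8 = 3.885 ft. Q_A = (1.486/0.027)·139.1·3.885^(2/3)·√0.0012 = 655.3 ft³/s.
Channel B: Flow area A = b·y = 25.4 × 12.8 = 325.1 ft². Wetted perimeter P = b + 2y = 25.4 + 2×12.8 = 51 ft. Hydraulic radius R = A/P = 325.1/51 = 6.375 ft. Q_B = (1.486/0.027)·325.1·6.375^(2/3)·√0.0012 = 2131 ft³/s.
Q_A = 655.3 ft³/s vs Q_B = 2131 ft³/s, so channel B carries more.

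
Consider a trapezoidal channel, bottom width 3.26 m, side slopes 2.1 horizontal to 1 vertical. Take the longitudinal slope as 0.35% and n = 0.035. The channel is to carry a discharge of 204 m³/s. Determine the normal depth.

Manning's equation rearranged: A R^(2/3) = nQ / (1·√S) = 0.035 × 204 / (√0.0035) = 120.7.
Trying y = 3.87 m: A R^(2/3) = 71.63 — low.
Trying y = 5.54 m: A R^(2/3) = 165.6 — high.
Trying y = 4.85 m: A R^(2/3) = 120.9 — matches.

y_n = 4.85 m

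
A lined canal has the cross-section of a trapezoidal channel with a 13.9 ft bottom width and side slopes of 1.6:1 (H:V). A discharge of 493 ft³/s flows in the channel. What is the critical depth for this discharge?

y_c = 3 ft

At critical depth, Q² T / (g A³) = 1, i.e. A³/T = Q²/g = 493²/32.2 = 7548.
Trying y = 3.77 ft: A³/T = 16340 — over.
Trying y = 2.46 ft: A³/T = 3880 — short.
Trying y = 3 ft: A³/T = 7513 — close enough.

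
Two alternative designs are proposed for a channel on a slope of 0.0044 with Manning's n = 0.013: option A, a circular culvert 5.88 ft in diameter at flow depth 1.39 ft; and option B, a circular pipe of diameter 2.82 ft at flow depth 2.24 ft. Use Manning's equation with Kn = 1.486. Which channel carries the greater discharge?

Channel A: For a circular section of diameter D = 5.88 ft at depth y = 1.39 ft, the central angle is θ = 2 arccos(1 − 2y/D) = 2.031 rad. Then A = (D²/8)(θ − sin θ) = 4.905 ft² and P = Dθ/2 = 5.971 ft. Hydraulic radius R = A/P = 4.905/5.971 = 0.8215 ft. Q_A = (1.486/0.013)·4.905·0.8215^(2/3)·√0.0044 = 32.62 ft³/s.
Channel B: For a circular section of diameter D = 2.82 ft at depth y = 2.24 ft, the central angle is θ = 2 arccos(1 − 2y/D) = 4.4 rad. Then A = (D²/8)(θ − sin θ) = 5.32 ft² and P = Dθ/2 = 6.205 ft. Hydraulic radius R = A/P = 5.32/6.205 = 0.8575 ft. Q_B = (1.486/0.013)·5.32·0.8575^(2/3)·√0.0044 = 36.41 ft³/s.
Q_A = 32.62 ft³/s vs Q_B = 36.41 ft³/s, so channel B carries more.

channel B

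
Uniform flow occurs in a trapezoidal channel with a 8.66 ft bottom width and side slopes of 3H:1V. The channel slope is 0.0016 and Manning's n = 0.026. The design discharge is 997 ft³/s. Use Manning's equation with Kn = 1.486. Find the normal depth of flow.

Manning's equation rearranged: A R^(2/3) = nQ / (1.486·√S) = 0.026 × 997 / (1.486 × √0.0016) = 436.1.
At y = 5.29 ft: A R^(2/3) = 274.8 — short.
At y = 7.68 ft: A R^(2/3) = 639.2 — over.
At y = 6.5 ft: A R^(2/3) = 436.1 — close enough.

y_n = 6.5 ft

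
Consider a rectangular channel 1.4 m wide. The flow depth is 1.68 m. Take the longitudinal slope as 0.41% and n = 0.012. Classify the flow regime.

Flow area A = b·y = 1.4 × 1.68 = 2.352 m². Wetted perimeter P = b + 2y = 1.4 + 2×1.68 = 4.76 m.
Hydraulic radius R = A/P = 2.352/4.76 = 0.4941 m.
V = (1/n) R^(2/3) √S = (1/0.012) × 0.4941^(2/3) × √0.0041 = 3.335 m/s. Hydraulic depth D_h = A/T = 2.352/1.4 = 1.68 m.
Froude number Fr = V/√(g·D_h) = 3.335/√(9.81×1.68) = 0.822, which is less than 1, so the flow is subcritical.

subcritical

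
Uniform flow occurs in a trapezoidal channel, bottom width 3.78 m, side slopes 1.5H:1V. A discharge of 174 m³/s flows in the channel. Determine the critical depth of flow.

y_c = 3.8 m

At critical depth, Q² T / (g A³) = 1, i.e. A³/T = Q²/g = 174²/9.81 = 3086.
Try y = 4.82 m: A³/T = 8194 — high.
Try y = 3.8 m: A³/T = 3080 — close enough.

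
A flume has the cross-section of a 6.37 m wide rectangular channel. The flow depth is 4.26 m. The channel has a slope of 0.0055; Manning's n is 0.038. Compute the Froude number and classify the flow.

Flow area A = b·y = 6.37 × 4.26 = 27.14 m². Wetted perimeter P = b + 2y = 6.37 + 2×4.26 = 14.89 m.
Hydraulic radius R = A/P = 27.14/14.89 = 1.822 m.
V = (1/n) R^(2/3) √S = (1/0.038) × 1.822^(2/3) × √0.0055 = 2.912 m/s. Hydraulic depth D_h = A/T = 27.14/6.37 = 4.26 m.
Froude number Fr = V/√(g·D_h) = 2.912/√(9.81×4.26) = 0.45, which is less than 1, so the flow is subcritical.

subcritical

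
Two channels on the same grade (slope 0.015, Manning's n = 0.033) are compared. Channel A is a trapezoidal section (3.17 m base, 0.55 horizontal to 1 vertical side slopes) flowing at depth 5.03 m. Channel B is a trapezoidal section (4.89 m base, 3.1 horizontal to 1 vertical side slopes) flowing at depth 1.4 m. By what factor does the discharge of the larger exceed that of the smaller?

3.92

Channel A: With bottom width b = 3.17 m and side slope z = 0.55: A = (b + zy)y = (3.17 + 0.55×5.03)×5.03 = 29.86 m²; P = b + 2y√(1+z²) = 3.17 + 2×5.03×1.141 = 14.65 m. Hydraulic radius R = A/P = 29.86/14.65 = 2.038 m. Q_A = (1/0.033)·29.86·2.038^(2/3)·√0.015 = 178.1 m³/s.
Channel B: With bottom width b = 4.89 m and side slope z = 3.1: A = (b + zy)y = (4.89 + 3.1×1.4)×1.4 = 12.92 m²; P = b + 2y√(1+z²) = 4.89 + 2×1.4×3.257 = 14.01 m. Hydraulic radius R = A/P = 12.92/14.01 = 0.9223 m. Q_B = (1/0.033)·12.92·0.9223^(2/3)·√0.015 = 45.44 m³/s.
The larger discharge is 178.1 m³/s and the smaller is 45.44 m³/s; the ratio is 3.92.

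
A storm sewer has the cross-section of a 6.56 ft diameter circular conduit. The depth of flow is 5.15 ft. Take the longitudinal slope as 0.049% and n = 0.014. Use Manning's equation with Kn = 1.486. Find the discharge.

For a circular section of diameter D = 6.56 ft at depth y = 5.15 ft, the central angle is θ = 2 arccos(1 − 2y/D) = 4.355 rad. Then A = (D²/8)(θ − sin θ) = 28.47 ft² and P = Dθ/2 = 14.28 ft.
Hydraulic radius R = A/P = 28.47/14.28 = 1.993 ft.
Manning's equation: Q = (1.486/n) A R^(2/3) S^(1/2) = (1.486/0.014) × 28.47 × 1.993^(2/3) × 0.00049^(1/2) = 106 ft³/s.

Q = 106 ft³/s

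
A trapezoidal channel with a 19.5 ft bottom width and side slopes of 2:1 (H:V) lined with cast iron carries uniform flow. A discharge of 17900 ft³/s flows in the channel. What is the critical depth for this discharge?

y_c = 17.6 ft

At critical depth, Q² T / (g A³) = 1, i.e. A³/T = Q²/g = 17900²/32.2 = 9951000.
At y = 22.4 ft: A³/T = 27390000 — over.
At y = 15.2 ft: A³/T = 5434000 — short.
At y = 17.6 ft: A³/T = 9925000 — ≈ 9951000.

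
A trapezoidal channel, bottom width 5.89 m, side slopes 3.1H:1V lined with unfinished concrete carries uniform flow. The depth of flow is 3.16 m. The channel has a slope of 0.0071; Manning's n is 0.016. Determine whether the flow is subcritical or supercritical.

With bottom width b = 5.89 m and side slope z = 3.1: A = (b + zy)y = (5.89 + 3.1×3.16)×3.16 = 49.57 m²; P = b + 2y√(1+z²) = 5.89 + 2×3.16×3.257 = 26.48 m.
Hydraulic radius R = A/P = 49.57/26.48 = 1.872 m.
V = (1/n) R^(2/3) √S = (1/0.016) × 1.872^(2/3) × √0.0071 = 8 m/s. Hydraulic depth D_h = A/T = 49.57/25.48 = 1.945 m.
Froude number Fr = V/√(g·D_h) = 8/√(9.81×1.945) = 1.83, which is greater than 1, so the flow is supercritical.

supercritical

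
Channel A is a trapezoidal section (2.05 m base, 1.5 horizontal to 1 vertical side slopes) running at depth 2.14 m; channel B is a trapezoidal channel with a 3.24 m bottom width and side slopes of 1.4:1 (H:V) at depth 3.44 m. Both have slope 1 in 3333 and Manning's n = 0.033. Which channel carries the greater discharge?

Channel A: With bottom width b = 2.05 m and side slope z = 1.5: A = (b + zy)y = (2.05 + 1.5×2.14)×2.14 = 11.26 m²; P = b + 2y√(1+z²) = 2.05 + 2×2.14×1.803 = 9.766 m. Hydraulic radius R = A/P = 11.26/9.766 = 1.153 m. Q_A = (1/0.033)·11.26·1.153^(2/3)·√0.0003 = 6.495 m³/s.
Channel B: With bottom width b = 3.24 m and side slope z = 1.4: A = (b + zy)y = (3.24 + 1.4×3.44)×3.44 = 27.71 m²; P = b + 2y√(1+z²) = 3.24 + 2×3.44×1.72 = 15.08 m. Hydraulic radius R = A/P = 27.71/15.08 = 1.838 m. Q_B = (1/0.033)·27.71·1.838^(2/3)·√0.0003 = 21.83 m³/s.
Q_A = 6.495 m³/s vs Q_B = 21.83 m³/s, so channel B carries more.

channel B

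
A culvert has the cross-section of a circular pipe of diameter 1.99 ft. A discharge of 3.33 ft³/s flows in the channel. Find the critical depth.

y_c = 0.639 ft

At critical depth, Q² T / (g A³) = 1, i.e. A³/T = Q²/g = 3.33²/32.2 = 0.3444.
Trying y = 0.537 ft: A³/T = 0.1756 — low.
Trying y = 0.639 ft: A³/T = 0.3448 — ≈ 0.3444.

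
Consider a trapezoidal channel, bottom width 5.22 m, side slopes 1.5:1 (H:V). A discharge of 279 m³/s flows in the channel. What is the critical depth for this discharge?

At critical depth, Q² T / (g A³) = 1, i.e. A³/T = Q²/g = 279²/9.81 = 7935.
Trying y = 5.41 m: A³/T = 17500 — over.
Trying y = 4.44 m: A³/T = 7916 — ≈ 7935.

y_c = 4.44 m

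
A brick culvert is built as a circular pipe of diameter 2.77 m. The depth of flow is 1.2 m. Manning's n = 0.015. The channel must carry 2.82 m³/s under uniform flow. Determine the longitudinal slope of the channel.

S = 0.000531

For a circular section of diameter D = 2.77 m at depth y = 1.2 m, the central angle is θ = 2 arccos(1 − 2y/D) = 2.874 rad. Then A = (D²/8)(θ − sin θ) = 2.502 m² and P = Dθ/2 = 3.98 m.
Hydraulic radius R = A/P = 2.502/3.98 = 0.6287 m.
From Manning's equation, S = [nQ / (1 A R^(2/3))]² = [0.015 × 2.82 / (1 × 2.502 × 0.6287^(2/3))]² = 0.000531.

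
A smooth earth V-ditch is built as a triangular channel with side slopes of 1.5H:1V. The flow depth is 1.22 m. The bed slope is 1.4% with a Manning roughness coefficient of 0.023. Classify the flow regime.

supercritical

For a triangular section with side slope z = 1.5: A = zy² = 1.5×1.22² = 2.233 m²; P = 2y√(1+z²) = 2×1.22×1.803 = 4.399 m.
Hydraulic radius R = A/P = 2.233/4.399 = 0.5076 m.
V = (1/n) R^(2/3) √S = (1/0.023) × 0.5076^(2/3) × √0.014 = 3.273 m/s. Hydraulic depth D_h = A/T = 2.233/3.66 = 0.61 m.
Froude number Fr = V/√(g·D_h) = 3.273/√(9.81×0.61) = 1.34, which is greater than 1, so the flow is supercritical.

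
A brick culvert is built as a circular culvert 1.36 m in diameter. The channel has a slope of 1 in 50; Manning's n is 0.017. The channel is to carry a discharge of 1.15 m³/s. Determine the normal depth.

Manning's equation rearranged: A R^(2/3) = nQ / (1·√S) = 0.017 × 1.15 / (√0.02) = 0.1382.
At y = 0.284 m: A R^(2/3) = 0.06762 — low.
At y = 0.518 m: A R^(2/3) = 0.2179 — high.
At y = 0.407 m: A R^(2/3) = 0.1379 — ≈ 0.1382.

y_n = 0.407 m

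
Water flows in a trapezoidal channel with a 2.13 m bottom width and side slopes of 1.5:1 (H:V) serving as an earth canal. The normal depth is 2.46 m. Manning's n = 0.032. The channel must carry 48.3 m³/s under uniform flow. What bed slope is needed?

S = 0.0082

With bottom width b = 2.13 m and side slope z = 1.5: A = (b + zy)y = (2.13 + 1.5×2.46)×2.46 = 14.32 m²; P = b + 2y√(1+z²) = 2.13 + 2×2.46×1.803 = 11 m.
Hydraulic radius R = A/P = 14.32/11 = 1.302 m.
From Manning's equation, S = [nQ / (1 A R^(2/3))]² = [0.032 × 48.3 / (1 × 14.32 × 1.302^(2/3))]² = 0.0082.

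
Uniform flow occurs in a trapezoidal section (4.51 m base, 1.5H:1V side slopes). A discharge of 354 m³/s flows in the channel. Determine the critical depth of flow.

At critical depth, Q² T / (g A³) = 1, i.e. A³/T = Q²/g = 354²/9.81 = 12770.
Try y = 6.31 m: A³/T = 29250 — high.
Try y = 3.73 m: A³/T = 3411 — low.
Try y = 5.17 m: A³/T = 12740 — close enough.

y_c = 5.17 m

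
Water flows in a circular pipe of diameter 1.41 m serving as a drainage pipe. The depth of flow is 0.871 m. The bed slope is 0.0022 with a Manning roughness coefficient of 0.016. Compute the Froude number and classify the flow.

subcritical

For a circular section of diameter D = 1.41 m at depth y = 0.871 m, the central angle is θ = 2 arccos(1 − 2y/D) = 3.617 rad. Then A = (D²/8)(θ − sin θ) = 1.013 m² and P = Dθ/2 = 2.55 m.
Hydraulic radius R = A/P = 1.013/2.55 = 0.3971 m.
V = (1/n) R^(2/3) √S = (1/0.016) × 0.3971^(2/3) × √0.0022 = 1.584 m/s. Hydraulic depth D_h = A/T = 1.013/1.37 = 0.7389 m.
Froude number Fr = V/√(g·D_h) = 1.584/√(9.81×0.7389) = 0.588, which is less than 1, so the flow is subcritical.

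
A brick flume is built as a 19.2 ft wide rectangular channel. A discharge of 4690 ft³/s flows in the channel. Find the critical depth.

y_c = 12.3 ft

For a rectangular channel, critical depth y_c = (q²/g)^(1/3) where q = Q/b = 4690/19.2 = 244.3 ft²/s.
So y_c = (244.3²/32.2)^(1/3) = 12.3 ft.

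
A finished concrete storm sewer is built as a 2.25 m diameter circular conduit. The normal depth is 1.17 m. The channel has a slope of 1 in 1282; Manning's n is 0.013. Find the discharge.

For a circular section of diameter D = 2.25 m at depth y = 1.17 m, the central angle is θ = 2 arccos(1 − 2y/D) = 3.222 rad. Then A = (D²/8)(θ − sin θ) = 2.089 m² and P = Dθ/2 = 3.624 m.
Hydraulic radius R = A/P = 2.089/3.624 = 0.5765 m.
Manning's equation: Q = (1/n) A R^(2/3) S^(1/2) = (1/0.013) × 2.089 × 0.5765^(2/3) × 0.00078^(1/2) = 3.11 m³/s.

Q = 3.11 m³/s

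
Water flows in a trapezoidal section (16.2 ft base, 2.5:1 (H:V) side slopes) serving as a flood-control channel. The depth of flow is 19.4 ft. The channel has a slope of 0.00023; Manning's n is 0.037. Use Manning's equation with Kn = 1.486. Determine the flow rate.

Q = 3640 ft³/s

With bottom width b = 16.2 ft and side slope z = 2.5: A = (b + zy)y = (16.2 + 2.5×19.4)×19.4 = 1255 ft²; P = b + 2y√(1+z²) = 16.2 + 2×19.4×2.693 = 120.7 ft.
Hydraulic radius R = A/P = 1255/120.7 = 10.4 ft.
Manning's equation: Q = (1.486/n) A R^(2/3) S^(1/2) = (1.486/0.037) × 1255 × 10.4^(2/3) × 0.00023^(1/2) = 3640 ft³/s.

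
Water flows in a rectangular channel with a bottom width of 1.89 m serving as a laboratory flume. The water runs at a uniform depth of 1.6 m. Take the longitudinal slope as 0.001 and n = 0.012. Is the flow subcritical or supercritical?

subcritical

Flow area A = b·y = 1.89 × 1.6 = 3.024 m². Wetted perimeter P = b + 2y = 1.89 + 2×1.6 = 5.09 m.
Hydraulic radius R = A/P = 3.024/5.09 = 0.5941 m.
V = (1/n) R^(2/3) √S = (1/0.012) × 0.5941^(2/3) × √0.001 = 1.862 m/s. Hydraulic depth D_h = A/T = 3.024/1.89 = 1.6 m.
Froude number Fr = V/√(g·D_h) = 1.862/√(9.81×1.6) = 0.47, which is less than 1, so the flow is subcritical.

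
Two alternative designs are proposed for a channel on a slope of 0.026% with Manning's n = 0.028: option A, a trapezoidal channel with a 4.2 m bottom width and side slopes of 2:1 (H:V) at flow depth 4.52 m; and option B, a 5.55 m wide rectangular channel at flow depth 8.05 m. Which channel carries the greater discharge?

Channel A: With bottom width b = 4.2 m and side slope z = 2: A = (b + zy)y = (4.2 + 2×4.52)×4.52 = 59.84 m²; P = b + 2y√(1+z²) = 4.2 + 2×4.52×2.236 = 24.41 m. Hydraulic radius R = A/P = 59.84/24.41 = 2.451 m. Q_A = (1/0.028)·59.84·2.451^(2/3)·√0.00026 = 62.65 m³/s.
Channel B: Flow area A = b·y = 5.55 × 8.05 = 44.68 m². Wetted perimeter P = b + 2y = 5.55 + 2×8.05 = 21.65 m. Hydraulic radius R = A/P = 44.68/21.65 = 2.064 m. Q_B = (1/0.028)·44.68·2.064^(2/3)·√0.00026 = 41.7 m³/s.
Q_A = 62.65 m³/s vs Q_B = 41.7 m³/s, so channel A carries more.

channel A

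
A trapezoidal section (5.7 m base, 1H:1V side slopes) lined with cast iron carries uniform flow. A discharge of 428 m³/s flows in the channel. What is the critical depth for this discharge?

At critical depth, Q² T / (g A³) = 1, i.e. A³/T = Q²/g = 428²/9.81 = 18670.
At y = 7.15 m: A³/T = 38780 — high.
At y = 4.78 m: A³/T = 8238 — low.
At y = 5.93 m: A³/T = 18680 — matches.

y_c = 5.93 m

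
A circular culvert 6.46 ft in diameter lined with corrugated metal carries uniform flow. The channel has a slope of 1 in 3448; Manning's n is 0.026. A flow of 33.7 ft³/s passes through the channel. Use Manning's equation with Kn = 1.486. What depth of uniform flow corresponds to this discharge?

Manning's equation rearranged: A R^(2/3) = nQ / (1.486·√S) = 0.026 × 33.7 / (1.486 × √0.00029) = 34.62.
Try y = 3.31 ft: A R^(2/3) = 23.51 — short.
Try y = 4.64 ft: A R^(2/3) = 39.04 — over.
Try y = 4.24 ft: A R^(2/3) = 34.6 — ≈ 34.62.

y_n = 4.24 ft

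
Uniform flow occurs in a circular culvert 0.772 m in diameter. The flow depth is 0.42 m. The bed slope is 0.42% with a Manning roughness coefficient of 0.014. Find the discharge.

For a circular section of diameter D = 0.772 m at depth y = 0.42 m, the central angle is θ = 2 arccos(1 − 2y/D) = 3.318 rad. Then A = (D²/8)(θ − sin θ) = 0.2603 m² and P = Dθ/2 = 1.281 m.
Hydraulic radius R = A/P = 0.2603/1.281 = 0.2032 m.
Manning's equation: Q = (1/n) A R^(2/3) S^(1/2) = (1/0.014) × 0.2603 × 0.2032^(2/3) × 0.0042^(1/2) = 0.416 m³/s.

Q = 0.416 m³/s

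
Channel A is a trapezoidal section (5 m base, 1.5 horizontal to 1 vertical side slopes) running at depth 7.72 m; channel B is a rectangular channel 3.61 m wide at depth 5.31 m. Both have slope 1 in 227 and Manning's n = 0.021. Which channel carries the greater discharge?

Channel A: With bottom width b = 5 m and side slope z = 1.5: A = (b + zy)y = (5 + 1.5×7.72)×7.72 = 128 m²; P = b + 2y√(1+z²) = 5 + 2×7.72×1.803 = 32.83 m. Hydraulic radius R = A/P = 128/32.83 = 3.898 m. Q_A = (1/0.021)·128·3.898^(2/3)·√0.004405 = 1002 m³/s.
Channel B: Flow area A = b·y = 3.61 × 5.31 = 19.17 m². Wetted perimeter P = b + 2y = 3.61 + 2×5.31 = 14.23 m. Hydraulic radius R = A/P = 19.17/14.23 = 1.347 m. Q_B = (1/0.021)·19.17·1.347^(2/3)·√0.004405 = 73.9 m³/s.
Q_A = 1002 m³/s vs Q_B = 73.9 m³/s, so channel A carries more.

channel A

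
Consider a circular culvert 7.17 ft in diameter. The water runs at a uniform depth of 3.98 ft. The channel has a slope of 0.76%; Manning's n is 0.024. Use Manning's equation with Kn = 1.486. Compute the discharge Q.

For a circular section of diameter D = 7.17 ft at depth y = 3.98 ft, the central angle is θ = 2 arccos(1 − 2y/D) = 3.362 rad. Then A = (D²/8)(θ − sin θ) = 23.01 ft² and P = Dθ/2 = 12.05 ft.
Hydraulic radius R = A/P = 23.01/12.05 = 1.909 ft.
Manning's equation: Q = (1.486/n) A R^(2/3) S^(1/2) = (1.486/0.024) × 23.01 × 1.909^(2/3) × 0.0076^(1/2) = 191 ft³/s.

Q = 191 ft³/s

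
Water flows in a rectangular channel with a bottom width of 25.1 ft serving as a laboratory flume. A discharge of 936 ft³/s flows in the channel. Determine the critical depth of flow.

y_c = 3.51 ft

For a rectangular channel, critical depth y_c = (q²/g)^(1/3) where q = Q/b = 936/25.1 = 37.29 ft²/s.
So y_c = (37.29²/32.2)^(1/3) = 3.51 ft.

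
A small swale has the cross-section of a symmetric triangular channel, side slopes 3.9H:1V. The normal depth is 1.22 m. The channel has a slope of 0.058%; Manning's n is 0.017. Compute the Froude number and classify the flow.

For a triangular section with side slope z = 3.9: A = zy² = 3.9×1.22² = 5.805 m²; P = 2y√(1+z²) = 2×1.22×4.026 = 9.824 m.
Hydraulic radius R = A/P = 5.805/9.824 = 0.5909 m.
V = (1/n) R^(2/3) √S = (1/0.017) × 0.5909^(2/3) × √0.00058 = 0.9975 m/s. Hydraulic depth D_h = A/T = 5.805/9.516 = 0.61 m.
Froude number Fr = V/√(g·D_h) = 0.9975/√(9.81×0.61) = 0.408, which is less than 1, so the flow is subcritical.

subcritical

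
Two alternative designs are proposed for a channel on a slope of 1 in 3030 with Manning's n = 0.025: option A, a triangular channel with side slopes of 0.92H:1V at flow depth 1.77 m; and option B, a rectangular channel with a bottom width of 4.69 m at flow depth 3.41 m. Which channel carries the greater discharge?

channel B

Channel A: For a triangular section with side slope z = 0.92: A = zy² = 0.92×1.77² = 2.882 m²; P = 2y√(1+z²) = 2×1.77×1.359 = 4.81 m. Hydraulic radius R = A/P = 2.882/4.81 = 0.5992 m. Q_A = (1/0.025)·2.882·0.5992^(2/3)·√0.00033 = 1.489 m³/s.
Channel B: Flow area A = b·y = 4.69 × 3.41 = 15.99 m². Wetted perimeter P = b + 2y = 4.69 + 2×3.41 = 11.51 m. Hydraulic radius R = A/P = 15.99/11.51 = 1.389 m. Q_B = (1/0.025)·15.99·1.389^(2/3)·√0.00033 = 14.47 m³/s.
Q_A = 1.489 m³/s vs Q_B = 14.47 m³/s, so channel B carries more.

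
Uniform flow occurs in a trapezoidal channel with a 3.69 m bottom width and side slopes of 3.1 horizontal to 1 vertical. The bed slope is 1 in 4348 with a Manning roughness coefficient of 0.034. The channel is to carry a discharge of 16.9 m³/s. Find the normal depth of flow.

Manning's equation rearranged: A R^(2/3) = nQ / (1·√S) = 0.034 × 16.9 / (√0.00023) = 37.89.
Try y = 1.94 m: A R^(2/3) = 20.7 — too small.
Try y = 3.04 m: A R^(2/3) = 56.72 — too large.
Try y = 2.55 m: A R^(2/3) = 37.99 — matches.

y_n = 2.55 m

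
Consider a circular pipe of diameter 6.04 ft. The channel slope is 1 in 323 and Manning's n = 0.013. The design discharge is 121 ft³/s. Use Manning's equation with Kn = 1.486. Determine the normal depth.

Manning's equation rearranged: A R^(2/3) = nQ / (1.486·√S) = 0.013 × 121 / (1.486 × √0.003096) = 19.02.
Trying y = 3.54 ft: A R^(2/3) = 24.44 — over.
Trying y = 2.69 ft: A R^(2/3) = 15.42 — short.
Trying y = 3.04 ft: A R^(2/3) = 19.07 — matches.

y_n = 3.04 ft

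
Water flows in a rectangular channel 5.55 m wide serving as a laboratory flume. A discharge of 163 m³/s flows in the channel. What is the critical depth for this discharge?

For a rectangular channel, critical depth y_c = (q²/g)^(1/3) where q = Q/b = 163/5.55 = 29.37 m²/s.
So y_c = (29.37²/9.81)^(1/3) = 4.45 m.

y_c = 4.45 m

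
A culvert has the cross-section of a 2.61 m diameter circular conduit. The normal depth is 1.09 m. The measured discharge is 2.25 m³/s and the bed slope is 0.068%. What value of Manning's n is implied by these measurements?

For a circular section of diameter D = 2.61 m at depth y = 1.09 m, the central angle is θ = 2 arccos(1 − 2y/D) = 2.811 rad. Then A = (D²/8)(θ − sin θ) = 2.117 m² and P = Dθ/2 = 3.668 m.
Hydraulic radius R = A/P = 2.117/3.668 = 0.577 m.
Rearranging Manning's equation: n = (1/Q) A R^(2/3) S^(1/2) = (1/2.25) × 2.117 × 0.577^(2/3) × √0.00068 = 0.017.

n = 0.017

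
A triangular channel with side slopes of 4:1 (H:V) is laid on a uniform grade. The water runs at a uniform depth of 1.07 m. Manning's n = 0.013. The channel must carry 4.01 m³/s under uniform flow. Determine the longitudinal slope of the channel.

For a triangular section with side slope z = 4: A = zy² = 4×1.07² = 4.58 m²; P = 2y√(1+z²) = 2×1.07×4.123 = 8.823 m.
Hydraulic radius R = A/P = 4.58/8.823 = 0.519 m.
From Manning's equation, S = [nQ / (1 A R^(2/3))]² = [0.013 × 4.01 / (1 × 4.58 × 0.519^(2/3))]² = 0.000311.

S = 0.000311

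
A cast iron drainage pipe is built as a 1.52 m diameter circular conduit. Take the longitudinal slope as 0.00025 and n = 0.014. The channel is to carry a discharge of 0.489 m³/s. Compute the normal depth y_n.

y_n = 0.719 m

Manning's equation rearranged: A R^(2/3) = nQ / (1·√S) = 0.014 × 0.489 / (√0.00025) = 0.433.
Try y = 0.548 m: A R^(2/3) = 0.2647 — short.
Try y = 0.835 m: A R^(2/3) = 0.5565 — over.
Try y = 0.719 m: A R^(2/3) = 0.4328 — ≈ 0.433.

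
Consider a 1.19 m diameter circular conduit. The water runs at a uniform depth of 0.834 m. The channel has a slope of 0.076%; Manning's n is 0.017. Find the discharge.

For a circular section of diameter D = 1.19 m at depth y = 0.834 m, the central angle is θ = 2 arccos(1 − 2y/D) = 3.968 rad. Then A = (D²/8)(θ − sin θ) = 0.8327 m² and P = Dθ/2 = 2.361 m.
Hydraulic radius R = A/P = 0.8327/2.361 = 0.3527 m.
Manning's equation: Q = (1/n) A R^(2/3) S^(1/2) = (1/0.017) × 0.8327 × 0.3527^(2/3) × 0.00076^(1/2) = 0.674 m³/s.

Q = 0.674 m³/s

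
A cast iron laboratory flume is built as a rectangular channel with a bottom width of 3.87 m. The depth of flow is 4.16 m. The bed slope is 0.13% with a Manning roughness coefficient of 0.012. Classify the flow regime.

Flow area A = b·y = 3.87 × 4.16 = 16.1 m². Wetted perimeter P = b + 2y = 3.87 + 2×4.16 = 12.19 m.
Hydraulic radius R = A/P = 16.1/12.19 = 1.321 m.
V = (1/n) R^(2/3) √S = (1/0.012) × 1.321^(2/3) × √0.0013 = 3.617 m/s. Hydraulic depth D_h = A/T = 16.1/3.87 = 4.16 m.
Froude number Fr = V/√(g·D_h) = 3.617/√(9.81×4.16) = 0.566, which is less than 1, so the flow is subcritical.

subcritical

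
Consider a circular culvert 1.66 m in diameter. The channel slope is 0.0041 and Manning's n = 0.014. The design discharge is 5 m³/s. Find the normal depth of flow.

Manning's equation rearranged: A R^(2/3) = nQ / (1·√S) = 0.014 × 5 / (√0.0041) = 1.093.
Trying y = 1.34 m: A R^(2/3) = 1.187 — high.
Trying y = 1.24 m: A R^(2/3) = 1.093 — ≈ 1.093.

y_n = 1.24 m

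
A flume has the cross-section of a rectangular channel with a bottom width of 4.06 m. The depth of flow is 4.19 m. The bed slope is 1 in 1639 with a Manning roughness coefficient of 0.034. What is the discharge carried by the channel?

Flow area A = b·y = 4.06 × 4.19 = 17.01 m². Wetted perimeter P = b + 2y = 4.06 + 2×4.19 = 12.44 m.
Hydraulic radius R = A/P = 17.01/12.44 = 1.367 m.
Manning's equation: Q = (1/n) A R^(2/3) S^(1/2) = (1/0.034) × 17.01 × 1.367^(2/3) × 0.0006101^(1/2) = 15.2 m³/s.

Q = 15.2 m³/s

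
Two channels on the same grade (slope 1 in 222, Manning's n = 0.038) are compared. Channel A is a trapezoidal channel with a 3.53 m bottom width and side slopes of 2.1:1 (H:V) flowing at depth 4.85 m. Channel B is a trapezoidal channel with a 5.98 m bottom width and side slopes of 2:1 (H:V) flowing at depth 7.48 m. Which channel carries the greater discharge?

channel B

Channel A: With bottom width b = 3.53 m and side slope z = 2.1: A = (b + zy)y = (3.53 + 2.1×4.85)×4.85 = 66.52 m²; P = b + 2y√(1+z²) = 3.53 + 2×4.85×2.326 = 26.09 m. Hydraulic radius R = A/P = 66.52/26.09 = 2.549 m. Q_A = (1/0.038)·66.52·2.549^(2/3)·√0.004505 = 219.2 m³/s.
Channel B: With bottom width b = 5.98 m and side slope z = 2: A = (b + zy)y = (5.98 + 2×7.48)×7.48 = 156.6 m²; P = b + 2y√(1+z²) = 5.98 + 2×7.48×2.236 = 39.43 m. Hydraulic radius R = A/P = 156.6/39.43 = 3.972 m. Q_B = (1/0.038)·156.6·3.972^(2/3)·√0.004505 = 693.9 m³/s.
Q_A = 219.2 m³/s vs Q_B = 693.9 m³/s, so channel B carries more.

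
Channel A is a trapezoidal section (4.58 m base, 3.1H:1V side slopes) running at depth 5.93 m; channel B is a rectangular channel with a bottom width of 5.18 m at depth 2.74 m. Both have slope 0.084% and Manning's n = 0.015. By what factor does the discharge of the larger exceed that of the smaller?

Channel A: With bottom width b = 4.58 m and side slope z = 3.1: A = (b + zy)y = (4.58 + 3.1×5.93)×5.93 = 136.2 m²; P = b + 2y√(1+z²) = 4.58 + 2×5.93×3.257 = 43.21 m. Hydraulic radius R = A/P = 136.2/43.21 = 3.151 m. Q_A = (1/0.015)·136.2·3.151^(2/3)·√0.00084 = 565.5 m³/s.
Channel B: Flow area A = b·y = 5.18 × 2.74 = 14.19 m². Wetted perimeter P = b + 2y = 5.18 + 2×2.74 = 10.66 m. Hydraulic radius R = A/P = 14.19/10.66 = 1.331 m. Q_B = (1/0.015)·14.19·1.331^(2/3)·√0.00084 = 33.19 m³/s.
The larger discharge is 565.5 m³/s and the smaller is 33.19 m³/s; the ratio is 17.

17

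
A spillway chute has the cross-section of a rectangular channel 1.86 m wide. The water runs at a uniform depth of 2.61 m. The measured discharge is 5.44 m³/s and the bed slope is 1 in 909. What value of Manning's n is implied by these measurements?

n = 0.023

Flow area A = b·y = 1.86 × 2.61 = 4.855 m². Wetted perimeter P = b + 2y = 1.86 + 2×2.61 = 7.08 m.
Hydraulic radius R = A/P = 4.855/7.08 = 0.6857 m.
Rearranging Manning's equation: n = (1/Q) A R^(2/3) S^(1/2) = (1/5.44) × 4.855 × 0.6857^(2/3) × √0.0011 = 0.023.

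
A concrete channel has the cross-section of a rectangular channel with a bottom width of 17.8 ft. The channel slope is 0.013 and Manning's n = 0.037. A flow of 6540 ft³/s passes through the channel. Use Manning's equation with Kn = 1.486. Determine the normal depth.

y_n = 23.2 ft

Manning's equation rearranged: A R^(2/3) = nQ / (1.486·√S) = 0.037 × 6540 / (1.486 × √0.013) = 1428.
Try y = 29.2 ft: A R^(2/3) = 1869 — too large.
Try y = 18.5 ft: A R^(2/3) = 1088 — too small.
Try y = 23.2 ft: A R^(2/3) = 1428 — matches.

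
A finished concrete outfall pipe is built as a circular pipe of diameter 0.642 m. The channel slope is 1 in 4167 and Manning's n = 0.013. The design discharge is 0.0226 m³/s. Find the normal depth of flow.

y_n = 0.194 m

Manning's equation rearranged: A R^(2/3) = nQ / (1·√S) = 0.013 × 0.0226 / (√0.00024) = 0.01897.
Trying y = 0.22 m: A R^(2/3) = 0.02415 — high.
Trying y = 0.174 m: A R^(2/3) = 0.01536 — low.
Trying y = 0.194 m: A R^(2/3) = 0.01899 — close enough.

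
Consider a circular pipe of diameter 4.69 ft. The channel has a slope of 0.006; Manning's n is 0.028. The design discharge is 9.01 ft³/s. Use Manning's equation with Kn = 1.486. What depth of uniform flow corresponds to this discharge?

y_n = 1.07 ft

Manning's equation rearranged: A R^(2/3) = nQ / (1.486·√S) = 0.028 × 9.01 / (1.486 × √0.006) = 2.192.
Trying y = 1.26 ft: A R^(2/3) = 3.033 — over.
Trying y = 0.827 ft: A R^(2/3) = 1.302 — short.
Trying y = 1.07 ft: A R^(2/3) = 2.193 — close enough.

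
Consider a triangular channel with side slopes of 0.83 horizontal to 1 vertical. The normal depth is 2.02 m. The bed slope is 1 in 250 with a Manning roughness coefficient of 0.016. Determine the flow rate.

Q = 9.99 m³/s

For a triangular section with side slope z = 0.83: A = zy² = 0.83×2.02² = 3.387 m²; P = 2y√(1+z²) = 2×2.02×1.3 = 5.25 m.
Hydraulic radius R = A/P = 3.387/5.25 = 0.6451 m.
Manning's equation: Q = (1/n) A R^(2/3) S^(1/2) = (1/0.016) × 3.387 × 0.6451^(2/3) × 0.004^(1/2) = 9.99 m³/s.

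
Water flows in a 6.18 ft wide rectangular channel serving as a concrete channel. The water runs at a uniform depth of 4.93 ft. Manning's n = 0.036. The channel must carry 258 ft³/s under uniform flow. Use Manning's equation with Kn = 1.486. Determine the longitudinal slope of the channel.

Flow area A = b·y = 6.18 × 4.93 = 30.47 ft². Wetted perimeter P = b + 2y = 6.18 + 2×4.93 = 16.04 ft.
Hydraulic radius R = A/P = 30.47/16.04 = 1.899 ft.
From Manning's equation, S = [nQ / (1.486 A R^(2/3))]² = [0.036 × 258 / (1.486 × 30.47 × 1.899^(2/3))]² = 0.0179.

S = 0.0179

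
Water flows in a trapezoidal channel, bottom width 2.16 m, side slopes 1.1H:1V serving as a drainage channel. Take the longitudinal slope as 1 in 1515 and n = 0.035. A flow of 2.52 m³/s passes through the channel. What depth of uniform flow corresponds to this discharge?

y_n = 1.21 m

Manning's equation rearranged: A R^(2/3) = nQ / (1·√S) = 0.035 × 2.52 / (√0.0006601) = 3.433.
At y = 0.969 m: A R^(2/3) = 2.273 — low.
At y = 1.52 m: A R^(2/3) = 5.317 — high.
At y = 1.21 m: A R^(2/3) = 3.436 — ≈ 3.433.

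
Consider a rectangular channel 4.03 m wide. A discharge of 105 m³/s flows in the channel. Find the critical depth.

y_c = 4.11 m

For a rectangular channel, critical depth y_c = (q²/g)^(1/3) where q = Q/b = 105/4.03 = 26.05 m²/s.
So y_c = (26.05²/9.81)^(1/3) = 4.11 m.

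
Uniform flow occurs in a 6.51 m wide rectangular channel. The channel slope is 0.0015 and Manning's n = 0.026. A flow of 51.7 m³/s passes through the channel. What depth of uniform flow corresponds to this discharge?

y_n = 3.7 m

Manning's equation rearranged: A R^(2/3) = nQ / (1·√S) = 0.026 × 51.7 / (√0.0015) = 34.71.
At y = 3.13 m: A R^(2/3) = 27.82 — low.
At y = 4.06 m: A R^(2/3) = 39.21 — high.
At y = 3.7 m: A R^(2/3) = 34.73 — matches.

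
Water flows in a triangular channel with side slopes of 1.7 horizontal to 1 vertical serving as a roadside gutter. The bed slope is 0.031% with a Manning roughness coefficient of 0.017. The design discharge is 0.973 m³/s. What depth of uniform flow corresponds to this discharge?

y_n = 0.988 m

Manning's equation rearranged: A R^(2/3) = nQ / (1·√S) = 0.017 × 0.973 / (√0.00031) = 0.9395.
At y = 0.775 m: A R^(2/3) = 0.4915 — too small.
At y = 1.16 m: A R^(2/3) = 1.441 — too large.
At y = 0.988 m: A R^(2/3) = 0.9392 — ≈ 0.9395.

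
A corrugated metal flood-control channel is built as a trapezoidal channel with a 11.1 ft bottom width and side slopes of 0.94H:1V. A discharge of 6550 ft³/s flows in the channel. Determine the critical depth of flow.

y_c = 14.9 ft

At critical depth, Q² T / (g A³) = 1, i.e. A³/T = Q²/g = 6550²/32.2 = 1332000.
Trying y = 12 ft: A³/T = 575500 — short.
Trying y = 16.6 ft: A³/T = 2059000 — over.
Trying y = 14.9 ft: A³/T = 1338000 — close enough.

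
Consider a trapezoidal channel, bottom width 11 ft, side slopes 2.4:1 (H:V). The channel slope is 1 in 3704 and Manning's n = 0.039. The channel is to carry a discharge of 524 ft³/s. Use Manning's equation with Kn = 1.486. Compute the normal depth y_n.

y_n = 8.86 ft

Manning's equation rearranged: A R^(2/3) = nQ / (1.486·√S) = 0.039 × 524 / (1.486 × √0.00027) = 837.
Try y = 10.5 ft: A R^(2/3) = 1226 — over.
Try y = 6.79 ft: A R^(2/3) = 467.2 — short.
Try y = 8.86 ft: A R^(2/3) = 836.8 — matches.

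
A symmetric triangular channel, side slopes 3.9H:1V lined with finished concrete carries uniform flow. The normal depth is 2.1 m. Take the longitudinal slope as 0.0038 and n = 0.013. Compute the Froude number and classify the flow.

supercritical

For a triangular section with side slope z = 3.9: A = zy² = 3.9×2.1² = 17.2 m²; P = 2y√(1+z²) = 2×2.1×4.026 = 16.91 m.
Hydraulic radius R = A/P = 17.2/16.91 = 1.017 m.
V = (1/n) R^(2/3) √S = (1/0.013) × 1.017^(2/3) × √0.0038 = 4.796 m/s. Hydraulic depth D_h = A/T = 17.2/16.38 = 1.05 m.
Froude number Fr = V/√(g·D_h) = 4.796/√(9.81×1.05) = 1.49, which is greater than 1, so the flow is supercritical.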